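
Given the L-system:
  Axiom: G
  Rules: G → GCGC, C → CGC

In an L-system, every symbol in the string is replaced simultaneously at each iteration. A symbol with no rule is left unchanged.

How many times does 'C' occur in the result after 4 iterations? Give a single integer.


Step 0: G  (0 'C')
Step 1: GCGC  (2 'C')
Step 2: GCGCCGCGCGCCGC  (8 'C')
Step 3: GCGCCGCGCGCCGCCGCGCGCCGCGCGCCGCGCGCCGCCGCGCGCCGC  (28 'C')
Step 4: GCGCCGCGCGCCGCCGCGCGCCGCGCGCCGCGCGCCGCCGCGCGCCGCCGCGCGCCGCGCGCCGCGCGCCGCCGCGCGCCGCGCGCCGCGCGCCGCCGCGCGCCGCGCGCCGCGCGCCGCCGCGCGCCGCCGCGCGCCGCGCGCCGCGCGCCGCCGCGCGCCGC  (96 'C')

Answer: 96


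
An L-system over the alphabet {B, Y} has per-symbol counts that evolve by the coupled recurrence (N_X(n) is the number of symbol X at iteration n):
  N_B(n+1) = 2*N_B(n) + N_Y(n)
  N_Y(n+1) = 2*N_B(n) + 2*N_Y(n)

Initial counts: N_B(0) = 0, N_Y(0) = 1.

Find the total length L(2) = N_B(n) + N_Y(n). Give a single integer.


Answer: 10

Derivation:
Step 0: N_B=0, N_Y=1, L=1
Step 1: N_B=1, N_Y=2, L=3
Step 2: N_B=4, N_Y=6, L=10


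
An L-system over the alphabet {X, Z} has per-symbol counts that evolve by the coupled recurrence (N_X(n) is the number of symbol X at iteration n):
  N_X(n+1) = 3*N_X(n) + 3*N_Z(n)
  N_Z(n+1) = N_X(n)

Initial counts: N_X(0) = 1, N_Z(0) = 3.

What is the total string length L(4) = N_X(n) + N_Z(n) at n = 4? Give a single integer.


Answer: 729

Derivation:
Step 0: N_X=1, N_Z=3, L=4
Step 1: N_X=12, N_Z=1, L=13
Step 2: N_X=39, N_Z=12, L=51
Step 3: N_X=153, N_Z=39, L=192
Step 4: N_X=576, N_Z=153, L=729


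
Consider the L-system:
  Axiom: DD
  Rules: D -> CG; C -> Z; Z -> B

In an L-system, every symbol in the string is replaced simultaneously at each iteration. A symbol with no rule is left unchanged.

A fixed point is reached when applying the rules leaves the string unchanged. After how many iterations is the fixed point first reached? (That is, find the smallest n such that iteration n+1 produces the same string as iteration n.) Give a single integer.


Step 0: DD
Step 1: CGCG
Step 2: ZGZG
Step 3: BGBG
Step 4: BGBG  (unchanged — fixed point at step 3)

Answer: 3


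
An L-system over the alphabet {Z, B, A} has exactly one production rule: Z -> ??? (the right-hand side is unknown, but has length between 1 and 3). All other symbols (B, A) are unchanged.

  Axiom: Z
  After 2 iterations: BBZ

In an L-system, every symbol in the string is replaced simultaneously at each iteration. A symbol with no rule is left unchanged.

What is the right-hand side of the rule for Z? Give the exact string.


Answer: BZ

Derivation:
Trying Z -> BZ:
  Step 0: Z
  Step 1: BZ
  Step 2: BBZ
Matches the given result.


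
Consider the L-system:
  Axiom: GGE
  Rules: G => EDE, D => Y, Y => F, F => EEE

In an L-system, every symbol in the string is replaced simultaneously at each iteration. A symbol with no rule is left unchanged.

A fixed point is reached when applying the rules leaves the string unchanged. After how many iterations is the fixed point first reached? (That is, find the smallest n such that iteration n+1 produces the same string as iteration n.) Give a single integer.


Step 0: GGE
Step 1: EDEEDEE
Step 2: EYEEYEE
Step 3: EFEEFEE
Step 4: EEEEEEEEEEE
Step 5: EEEEEEEEEEE  (unchanged — fixed point at step 4)

Answer: 4


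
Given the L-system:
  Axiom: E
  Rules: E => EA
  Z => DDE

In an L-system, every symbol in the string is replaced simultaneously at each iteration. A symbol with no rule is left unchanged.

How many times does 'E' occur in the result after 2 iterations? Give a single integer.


Answer: 1

Derivation:
Step 0: E  (1 'E')
Step 1: EA  (1 'E')
Step 2: EAA  (1 'E')


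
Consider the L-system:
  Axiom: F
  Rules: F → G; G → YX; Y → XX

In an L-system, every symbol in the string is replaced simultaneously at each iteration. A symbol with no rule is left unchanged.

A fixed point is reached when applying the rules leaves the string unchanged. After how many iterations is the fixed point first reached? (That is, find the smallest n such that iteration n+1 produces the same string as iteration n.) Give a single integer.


Answer: 3

Derivation:
Step 0: F
Step 1: G
Step 2: YX
Step 3: XXX
Step 4: XXX  (unchanged — fixed point at step 3)


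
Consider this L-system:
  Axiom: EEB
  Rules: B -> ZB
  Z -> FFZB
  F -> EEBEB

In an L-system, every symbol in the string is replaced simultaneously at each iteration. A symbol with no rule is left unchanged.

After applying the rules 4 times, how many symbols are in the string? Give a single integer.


Answer: 60

Derivation:
Step 0: length = 3
Step 1: length = 4
Step 2: length = 8
Step 3: length = 24
Step 4: length = 60


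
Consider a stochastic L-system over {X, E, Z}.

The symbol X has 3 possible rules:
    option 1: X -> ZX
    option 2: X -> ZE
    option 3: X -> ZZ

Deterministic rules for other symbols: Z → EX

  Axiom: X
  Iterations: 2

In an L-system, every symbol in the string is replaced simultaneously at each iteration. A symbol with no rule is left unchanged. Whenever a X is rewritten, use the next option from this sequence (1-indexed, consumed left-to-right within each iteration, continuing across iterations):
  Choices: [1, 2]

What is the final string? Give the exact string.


Step 0: X
Step 1: ZX  (used choices [1])
Step 2: EXZE  (used choices [2])

Answer: EXZE


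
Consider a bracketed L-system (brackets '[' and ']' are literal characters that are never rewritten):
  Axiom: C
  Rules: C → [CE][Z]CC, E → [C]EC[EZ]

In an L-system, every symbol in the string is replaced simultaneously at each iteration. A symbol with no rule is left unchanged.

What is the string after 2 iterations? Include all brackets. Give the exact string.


Answer: [[CE][Z]CC[C]EC[EZ]][Z][CE][Z]CC[CE][Z]CC

Derivation:
Step 0: C
Step 1: [CE][Z]CC
Step 2: [[CE][Z]CC[C]EC[EZ]][Z][CE][Z]CC[CE][Z]CC


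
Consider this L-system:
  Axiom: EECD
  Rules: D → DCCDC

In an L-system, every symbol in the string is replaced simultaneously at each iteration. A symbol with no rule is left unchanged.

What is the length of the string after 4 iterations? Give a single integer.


Answer: 64

Derivation:
Step 0: length = 4
Step 1: length = 8
Step 2: length = 16
Step 3: length = 32
Step 4: length = 64


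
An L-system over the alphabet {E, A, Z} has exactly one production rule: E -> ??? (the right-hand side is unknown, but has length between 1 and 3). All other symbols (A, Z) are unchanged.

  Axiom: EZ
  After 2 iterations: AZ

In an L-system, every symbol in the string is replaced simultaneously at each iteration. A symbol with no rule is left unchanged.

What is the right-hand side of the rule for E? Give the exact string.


Answer: A

Derivation:
Trying E -> A:
  Step 0: EZ
  Step 1: AZ
  Step 2: AZ
Matches the given result.


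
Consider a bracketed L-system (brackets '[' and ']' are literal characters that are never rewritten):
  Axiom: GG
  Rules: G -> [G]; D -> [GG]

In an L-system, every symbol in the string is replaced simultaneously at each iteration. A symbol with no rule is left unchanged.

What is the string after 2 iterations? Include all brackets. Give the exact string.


Step 0: GG
Step 1: [G][G]
Step 2: [[G]][[G]]

Answer: [[G]][[G]]


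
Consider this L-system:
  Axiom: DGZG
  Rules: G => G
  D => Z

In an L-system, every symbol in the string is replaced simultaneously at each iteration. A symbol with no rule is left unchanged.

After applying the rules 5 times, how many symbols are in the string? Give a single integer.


Step 0: length = 4
Step 1: length = 4
Step 2: length = 4
Step 3: length = 4
Step 4: length = 4
Step 5: length = 4

Answer: 4


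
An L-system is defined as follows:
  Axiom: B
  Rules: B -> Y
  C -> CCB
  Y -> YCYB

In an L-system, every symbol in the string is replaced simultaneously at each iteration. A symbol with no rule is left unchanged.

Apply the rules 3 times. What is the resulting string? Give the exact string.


Answer: YCYBCCBYCYBY

Derivation:
Step 0: B
Step 1: Y
Step 2: YCYB
Step 3: YCYBCCBYCYBY


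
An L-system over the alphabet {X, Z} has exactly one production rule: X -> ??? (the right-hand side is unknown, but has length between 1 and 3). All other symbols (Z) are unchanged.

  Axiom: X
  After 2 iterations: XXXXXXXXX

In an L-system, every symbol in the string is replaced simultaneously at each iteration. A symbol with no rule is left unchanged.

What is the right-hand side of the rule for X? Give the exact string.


Answer: XXX

Derivation:
Trying X -> XXX:
  Step 0: X
  Step 1: XXX
  Step 2: XXXXXXXXX
Matches the given result.


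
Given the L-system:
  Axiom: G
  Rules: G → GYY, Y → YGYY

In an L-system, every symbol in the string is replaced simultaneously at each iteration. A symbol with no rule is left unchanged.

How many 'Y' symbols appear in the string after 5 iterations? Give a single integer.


Answer: 418

Derivation:
Step 0: G  (0 'Y')
Step 1: GYY  (2 'Y')
Step 2: GYYYGYYYGYY  (8 'Y')
Step 3: GYYYGYYYGYYYGYYGYYYGYYYGYYYGYYGYYYGYYYGYY  (30 'Y')
Step 4: GYYYGYYYGYYYGYYGYYYGYYYGYYYGYYGYYYGYYYGYYYGYYGYYYGYYYGYYGYYYGYYYGYYYGYYGYYYGYYYGYYYGYYGYYYGYYYGYYYGYYGYYYGYYYGYYGYYYGYYYGYYYGYYGYYYGYYYGYYYGYYGYYYGYYYGYY  (112 'Y')
Step 5: GYYYGYYYGYYYGYYGYYYGYYYGYYYGYYGYYYGYYYGYYYGYYGYYYGYYYGYYGYYYGYYYGYYYGYYGYYYGYYYGYYYGYYGYYYGYYYGYYYGYYGYYYGYYYGYYGYYYGYYYGYYYGYYGYYYGYYYGYYYGYYGYYYGYYYGYYYGYYGYYYGYYYGYYGYYYGYYYGYYYGYYGYYYGYYYGYYYGYYGYYYGYYYGYYGYYYGYYYGYYYGYYGYYYGYYYGYYYGYYGYYYGYYYGYYYGYYGYYYGYYYGYYGYYYGYYYGYYYGYYGYYYGYYYGYYYGYYGYYYGYYYGYYYGYYGYYYGYYYGYYGYYYGYYYGYYYGYYGYYYGYYYGYYYGYYGYYYGYYYGYYYGYYGYYYGYYYGYYGYYYGYYYGYYYGYYGYYYGYYYGYYYGYYGYYYGYYYGYYGYYYGYYYGYYYGYYGYYYGYYYGYYYGYYGYYYGYYYGYYYGYYGYYYGYYYGYYGYYYGYYYGYYYGYYGYYYGYYYGYYYGYYGYYYGYYYGYYYGYYGYYYGYYYGYYGYYYGYYYGYYYGYYGYYYGYYYGYYYGYYGYYYGYYYGYY  (418 'Y')


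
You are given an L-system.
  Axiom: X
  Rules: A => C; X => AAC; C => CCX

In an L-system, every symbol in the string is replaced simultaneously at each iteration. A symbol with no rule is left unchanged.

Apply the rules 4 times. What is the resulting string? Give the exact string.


Step 0: X
Step 1: AAC
Step 2: CCCCX
Step 3: CCXCCXCCXCCXAAC
Step 4: CCXCCXAACCCXCCXAACCCXCCXAACCCXCCXAACCCCCX

Answer: CCXCCXAACCCXCCXAACCCXCCXAACCCXCCXAACCCCCX


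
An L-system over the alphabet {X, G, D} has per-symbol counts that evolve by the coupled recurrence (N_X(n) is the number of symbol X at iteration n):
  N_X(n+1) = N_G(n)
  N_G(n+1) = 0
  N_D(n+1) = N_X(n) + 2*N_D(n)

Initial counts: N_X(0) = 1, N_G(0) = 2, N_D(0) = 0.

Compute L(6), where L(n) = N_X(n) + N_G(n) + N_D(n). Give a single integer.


Answer: 64

Derivation:
Step 0: N_X=1, N_G=2, N_D=0, L=3
Step 1: N_X=2, N_G=0, N_D=1, L=3
Step 2: N_X=0, N_G=0, N_D=4, L=4
Step 3: N_X=0, N_G=0, N_D=8, L=8
Step 4: N_X=0, N_G=0, N_D=16, L=16
Step 5: N_X=0, N_G=0, N_D=32, L=32
Step 6: N_X=0, N_G=0, N_D=64, L=64


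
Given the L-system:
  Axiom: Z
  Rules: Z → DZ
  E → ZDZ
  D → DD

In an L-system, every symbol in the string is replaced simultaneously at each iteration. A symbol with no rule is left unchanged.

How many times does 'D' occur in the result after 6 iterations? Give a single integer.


Answer: 63

Derivation:
Step 0: Z  (0 'D')
Step 1: DZ  (1 'D')
Step 2: DDDZ  (3 'D')
Step 3: DDDDDDDZ  (7 'D')
Step 4: DDDDDDDDDDDDDDDZ  (15 'D')
Step 5: DDDDDDDDDDDDDDDDDDDDDDDDDDDDDDDZ  (31 'D')
Step 6: DDDDDDDDDDDDDDDDDDDDDDDDDDDDDDDDDDDDDDDDDDDDDDDDDDDDDDDDDDDDDDDZ  (63 'D')


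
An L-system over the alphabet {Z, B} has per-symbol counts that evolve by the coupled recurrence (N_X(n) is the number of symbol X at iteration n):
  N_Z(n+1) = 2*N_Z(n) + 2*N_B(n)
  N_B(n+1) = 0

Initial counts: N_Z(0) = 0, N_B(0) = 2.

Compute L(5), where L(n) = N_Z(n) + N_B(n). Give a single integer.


Answer: 64

Derivation:
Step 0: N_Z=0, N_B=2, L=2
Step 1: N_Z=4, N_B=0, L=4
Step 2: N_Z=8, N_B=0, L=8
Step 3: N_Z=16, N_B=0, L=16
Step 4: N_Z=32, N_B=0, L=32
Step 5: N_Z=64, N_B=0, L=64


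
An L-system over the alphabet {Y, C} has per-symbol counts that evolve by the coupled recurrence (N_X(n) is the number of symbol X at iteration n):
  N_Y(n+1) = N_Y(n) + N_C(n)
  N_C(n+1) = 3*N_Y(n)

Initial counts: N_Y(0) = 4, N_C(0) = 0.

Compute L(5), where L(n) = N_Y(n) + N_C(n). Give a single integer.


Answer: 388

Derivation:
Step 0: N_Y=4, N_C=0, L=4
Step 1: N_Y=4, N_C=12, L=16
Step 2: N_Y=16, N_C=12, L=28
Step 3: N_Y=28, N_C=48, L=76
Step 4: N_Y=76, N_C=84, L=160
Step 5: N_Y=160, N_C=228, L=388


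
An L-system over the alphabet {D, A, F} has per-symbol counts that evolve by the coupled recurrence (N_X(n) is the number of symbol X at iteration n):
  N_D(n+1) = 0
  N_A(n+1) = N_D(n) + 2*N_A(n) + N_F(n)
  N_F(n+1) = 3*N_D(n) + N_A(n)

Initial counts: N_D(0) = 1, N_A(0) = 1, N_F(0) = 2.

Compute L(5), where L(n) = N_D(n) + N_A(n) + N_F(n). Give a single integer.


Answer: 273

Derivation:
Step 0: N_D=1, N_A=1, N_F=2, L=4
Step 1: N_D=0, N_A=5, N_F=4, L=9
Step 2: N_D=0, N_A=14, N_F=5, L=19
Step 3: N_D=0, N_A=33, N_F=14, L=47
Step 4: N_D=0, N_A=80, N_F=33, L=113
Step 5: N_D=0, N_A=193, N_F=80, L=273


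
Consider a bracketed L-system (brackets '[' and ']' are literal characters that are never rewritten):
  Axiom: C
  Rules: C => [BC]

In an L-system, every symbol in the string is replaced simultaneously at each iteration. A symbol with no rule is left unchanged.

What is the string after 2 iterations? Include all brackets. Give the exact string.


Answer: [B[BC]]

Derivation:
Step 0: C
Step 1: [BC]
Step 2: [B[BC]]


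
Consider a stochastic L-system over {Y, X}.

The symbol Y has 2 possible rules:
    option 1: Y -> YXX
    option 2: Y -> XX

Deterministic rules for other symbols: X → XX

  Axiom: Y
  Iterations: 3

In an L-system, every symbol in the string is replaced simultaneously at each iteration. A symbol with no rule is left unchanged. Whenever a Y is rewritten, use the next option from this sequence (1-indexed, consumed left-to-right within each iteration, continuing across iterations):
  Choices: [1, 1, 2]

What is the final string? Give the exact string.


Answer: XXXXXXXXXXXXXX

Derivation:
Step 0: Y
Step 1: YXX  (used choices [1])
Step 2: YXXXXXX  (used choices [1])
Step 3: XXXXXXXXXXXXXX  (used choices [2])


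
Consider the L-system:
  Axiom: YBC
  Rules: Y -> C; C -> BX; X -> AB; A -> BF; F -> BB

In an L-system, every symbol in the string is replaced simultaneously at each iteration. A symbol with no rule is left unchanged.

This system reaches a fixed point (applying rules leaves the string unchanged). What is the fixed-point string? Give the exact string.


Answer: BBBBBBBBBBB

Derivation:
Step 0: YBC
Step 1: CBBX
Step 2: BXBBAB
Step 3: BABBBBFB
Step 4: BBFBBBBBBB
Step 5: BBBBBBBBBBB
Step 6: BBBBBBBBBBB  (unchanged — fixed point at step 5)


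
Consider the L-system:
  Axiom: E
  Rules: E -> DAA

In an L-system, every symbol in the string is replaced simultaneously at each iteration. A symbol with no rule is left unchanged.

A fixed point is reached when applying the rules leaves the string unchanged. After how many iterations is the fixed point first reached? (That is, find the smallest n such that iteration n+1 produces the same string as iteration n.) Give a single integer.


Answer: 1

Derivation:
Step 0: E
Step 1: DAA
Step 2: DAA  (unchanged — fixed point at step 1)


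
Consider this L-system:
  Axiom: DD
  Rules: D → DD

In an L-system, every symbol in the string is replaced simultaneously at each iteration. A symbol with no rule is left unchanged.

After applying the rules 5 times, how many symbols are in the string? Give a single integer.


Step 0: length = 2
Step 1: length = 4
Step 2: length = 8
Step 3: length = 16
Step 4: length = 32
Step 5: length = 64

Answer: 64


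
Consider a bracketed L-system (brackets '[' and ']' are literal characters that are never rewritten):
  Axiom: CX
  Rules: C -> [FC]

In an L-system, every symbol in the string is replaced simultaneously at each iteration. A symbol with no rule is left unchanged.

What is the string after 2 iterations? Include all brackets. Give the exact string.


Answer: [F[FC]]X

Derivation:
Step 0: CX
Step 1: [FC]X
Step 2: [F[FC]]X


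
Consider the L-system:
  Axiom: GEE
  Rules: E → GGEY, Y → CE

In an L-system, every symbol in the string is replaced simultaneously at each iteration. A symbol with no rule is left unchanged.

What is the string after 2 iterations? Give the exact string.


Answer: GGGGGEYCEGGGGEYCE

Derivation:
Step 0: GEE
Step 1: GGGEYGGEY
Step 2: GGGGGEYCEGGGGEYCE


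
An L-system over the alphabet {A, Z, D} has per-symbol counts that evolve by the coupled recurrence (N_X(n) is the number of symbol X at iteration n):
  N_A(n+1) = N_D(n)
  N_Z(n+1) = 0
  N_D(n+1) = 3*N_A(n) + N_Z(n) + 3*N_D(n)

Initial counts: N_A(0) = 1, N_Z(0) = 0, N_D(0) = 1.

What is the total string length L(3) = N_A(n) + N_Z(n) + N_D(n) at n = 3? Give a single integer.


Answer: 102

Derivation:
Step 0: N_A=1, N_Z=0, N_D=1, L=2
Step 1: N_A=1, N_Z=0, N_D=6, L=7
Step 2: N_A=6, N_Z=0, N_D=21, L=27
Step 3: N_A=21, N_Z=0, N_D=81, L=102


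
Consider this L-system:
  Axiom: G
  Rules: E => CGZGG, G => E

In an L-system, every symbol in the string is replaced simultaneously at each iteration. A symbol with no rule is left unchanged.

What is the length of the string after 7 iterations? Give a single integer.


Answer: 53

Derivation:
Step 0: length = 1
Step 1: length = 1
Step 2: length = 5
Step 3: length = 5
Step 4: length = 17
Step 5: length = 17
Step 6: length = 53
Step 7: length = 53


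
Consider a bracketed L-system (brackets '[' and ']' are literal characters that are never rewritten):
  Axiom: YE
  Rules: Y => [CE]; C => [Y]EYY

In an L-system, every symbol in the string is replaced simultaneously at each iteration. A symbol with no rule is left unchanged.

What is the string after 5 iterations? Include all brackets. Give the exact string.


Step 0: YE
Step 1: [CE]E
Step 2: [[Y]EYYE]E
Step 3: [[[CE]]E[CE][CE]E]E
Step 4: [[[[Y]EYYE]]E[[Y]EYYE][[Y]EYYE]E]E
Step 5: [[[[[CE]]E[CE][CE]E]]E[[[CE]]E[CE][CE]E][[[CE]]E[CE][CE]E]E]E

Answer: [[[[[CE]]E[CE][CE]E]]E[[[CE]]E[CE][CE]E][[[CE]]E[CE][CE]E]E]E


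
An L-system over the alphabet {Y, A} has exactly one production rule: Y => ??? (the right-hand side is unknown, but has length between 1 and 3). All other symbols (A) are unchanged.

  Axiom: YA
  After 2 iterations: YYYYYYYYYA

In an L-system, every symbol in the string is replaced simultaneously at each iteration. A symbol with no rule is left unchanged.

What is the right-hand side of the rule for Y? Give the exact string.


Trying Y => YYY:
  Step 0: YA
  Step 1: YYYA
  Step 2: YYYYYYYYYA
Matches the given result.

Answer: YYY


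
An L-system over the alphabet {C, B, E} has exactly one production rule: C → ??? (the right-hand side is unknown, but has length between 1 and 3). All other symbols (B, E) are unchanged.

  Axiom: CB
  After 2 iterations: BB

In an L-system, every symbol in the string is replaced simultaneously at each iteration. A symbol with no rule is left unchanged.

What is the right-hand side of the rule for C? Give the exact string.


Answer: B

Derivation:
Trying C → B:
  Step 0: CB
  Step 1: BB
  Step 2: BB
Matches the given result.


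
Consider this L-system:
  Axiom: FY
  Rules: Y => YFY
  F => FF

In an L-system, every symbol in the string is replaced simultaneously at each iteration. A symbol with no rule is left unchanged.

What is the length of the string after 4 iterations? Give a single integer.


Step 0: length = 2
Step 1: length = 5
Step 2: length = 12
Step 3: length = 28
Step 4: length = 64

Answer: 64


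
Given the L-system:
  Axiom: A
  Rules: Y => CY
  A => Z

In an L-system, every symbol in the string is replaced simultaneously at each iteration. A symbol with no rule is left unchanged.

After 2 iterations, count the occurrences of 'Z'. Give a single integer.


Answer: 1

Derivation:
Step 0: A  (0 'Z')
Step 1: Z  (1 'Z')
Step 2: Z  (1 'Z')


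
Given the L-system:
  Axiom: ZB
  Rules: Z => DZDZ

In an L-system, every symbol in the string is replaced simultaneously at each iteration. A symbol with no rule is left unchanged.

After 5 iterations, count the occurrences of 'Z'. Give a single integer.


Answer: 32

Derivation:
Step 0: ZB  (1 'Z')
Step 1: DZDZB  (2 'Z')
Step 2: DDZDZDDZDZB  (4 'Z')
Step 3: DDDZDZDDZDZDDDZDZDDZDZB  (8 'Z')
Step 4: DDDDZDZDDZDZDDDZDZDDZDZDDDDZDZDDZDZDDDZDZDDZDZB  (16 'Z')
Step 5: DDDDDZDZDDZDZDDDZDZDDZDZDDDDZDZDDZDZDDDZDZDDZDZDDDDDZDZDDZDZDDDZDZDDZDZDDDDZDZDDZDZDDDZDZDDZDZB  (32 'Z')


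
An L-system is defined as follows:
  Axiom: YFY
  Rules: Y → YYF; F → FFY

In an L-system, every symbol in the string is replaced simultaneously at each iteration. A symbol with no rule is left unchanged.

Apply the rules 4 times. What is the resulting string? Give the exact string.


Answer: YYFYYFFFYYYFYYFFFYFFYFFYYYFYYFYYFFFYYYFYYFFFYFFYFFYYYFFFYFFYYYFFFYFFYYYFYYFYYFFFYFFYFFYYYFFFYFFYYYFYYFYYFFFYFFYFFYYYFFFYFFYYYFYYFYYFFFYYYFYYFFFYYYFYYFFFYFFYFFYYYFYYFYYFFFYYYFYYFFFYFFYFFYYYFYYFYYFFFYYYFYYFFFYFFYFFYYYFFFYFFYYYFFFYFFYYYFYYFYYFFFY

Derivation:
Step 0: YFY
Step 1: YYFFFYYYF
Step 2: YYFYYFFFYFFYFFYYYFYYFYYFFFY
Step 3: YYFYYFFFYYYFYYFFFYFFYFFYYYFFFYFFYYYFFFYFFYYYFYYFYYFFFYYYFYYFFFYYYFYYFFFYFFYFFYYYF
Step 4: YYFYYFFFYYYFYYFFFYFFYFFYYYFYYFYYFFFYYYFYYFFFYFFYFFYYYFFFYFFYYYFFFYFFYYYFYYFYYFFFYFFYFFYYYFFFYFFYYYFYYFYYFFFYFFYFFYYYFFFYFFYYYFYYFYYFFFYYYFYYFFFYYYFYYFFFYFFYFFYYYFYYFYYFFFYYYFYYFFFYFFYFFYYYFYYFYYFFFYYYFYYFFFYFFYFFYYYFFFYFFYYYFFFYFFYYYFYYFYYFFFY


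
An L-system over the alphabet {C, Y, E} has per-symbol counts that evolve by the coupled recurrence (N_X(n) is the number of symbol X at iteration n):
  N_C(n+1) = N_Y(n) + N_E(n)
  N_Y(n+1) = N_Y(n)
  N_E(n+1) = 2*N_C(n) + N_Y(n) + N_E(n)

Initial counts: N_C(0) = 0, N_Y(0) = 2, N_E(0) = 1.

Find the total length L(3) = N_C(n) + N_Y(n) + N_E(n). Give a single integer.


Step 0: N_C=0, N_Y=2, N_E=1, L=3
Step 1: N_C=3, N_Y=2, N_E=3, L=8
Step 2: N_C=5, N_Y=2, N_E=11, L=18
Step 3: N_C=13, N_Y=2, N_E=23, L=38

Answer: 38


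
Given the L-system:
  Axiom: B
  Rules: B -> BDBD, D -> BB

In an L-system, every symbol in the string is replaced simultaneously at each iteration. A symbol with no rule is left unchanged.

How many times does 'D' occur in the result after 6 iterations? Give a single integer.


Final string: BDBDBBBDBDBBBDBDBDBDBDBDBBBDBDBBBDBDBDBDBDBDBBBDBDBBBDBDBBBDBDBBBDBDBBBDBDBBBDBDBDBDBDBDBBBDBDBBBDBDBDBDBDBDBBBDBDBBBDBDBBBDBDBBBDBDBBBDBDBBBDBDBDBDBDBDBBBDBDBBBDBDBDBDBDBDBBBDBDBBBDBDBDBDBDBDBBBDBDBBBDBDBDBDBDBDBBBDBDBBBDBDBDBDBDBDBBBDBDBBBDBDBDBDBDBDBBBDBDBBBDBDBBBDBDBBBDBDBBBDBDBBBDBDBDBDBDBDBBBDBDBBBDBDBDBDBDBDBBBDBDBBBDBDBBBDBDBBBDBDBBBDBDBBBDBDBDBDBDBDBBBDBDBBBDBDBDBDBDBDBBBDBDBBBDBDBDBDBDBDBBBDBDBBBDBDBDBDBDBDBBBDBDBBBDBDBDBDBDBDBBBDBDBBBDBDBDBDBDBDBBBDBDBBBDBDBBBDBDBBBDBDBBBDBDBBBDBDBDBDBDBDBBBDBDBBBDBDBDBDBDBDBBBDBDBBBDBDBBBDBDBBBDBDBBBDBDBBBDBDBDBDBDBDBBBDBDBBBDBDBDBDBDBDBBBDBDBBBDBDBBBDBDBBBDBDBBBDBDBBBDBDBDBDBDBDBBBDBDBBBDBDBDBDBDBDBBBDBDBBBDBDBBBDBDBBBDBDBBBDBDBBBDBDBDBDBDBDBBBDBDBBBDBDBDBDBDBDBBBDBDBBBDBDBBBDBDBBBDBDBBBDBDBBBDBDBDBDBDBDBBBDBDBBBDBDBDBDBDBDBBBDBDBBBDBDBBBDBDBBBDBDBBBDBDBBBDBDBDBDBDBDBBBDBDBBBDBDBDBDBDBDBBBDBDBBBDBDBDBDBDBDBBBDBDBBBDBDBDBDBDBDBBBDBDBBBDBDBDBDBDBDBBBDBDBBBDBDBDBDBDBDBBBDBDBBBDBDBBBDBDBBBDBDBBBDBDBBBDBDBDBDBDBDBBBDBDBBBDBDBDBDBDBDBBBDBDBBBDBDBBBDBDBBBDBDBBBDBDBBBDBDBDBDBDBDBBBDBDBBBDBDBDBDBDBDBBBDBDBBBDBDBDBDBDBDBBBDBDBBBDBDBDBDBDBDBBBDBDBBBDBDBDBDBDBDBBBDBDBBBDBDBDBDBDBDBBBDBDBBBDBDBBBDBDBBBDBDBBBDBDBBBDBDBDBDBDBDBBBDBDBBBDBDBDBDBDBDBBBDBDBBBDBDBBBDBDBBBDBDBBBDBDBBBDBDBDBDBDBDBBBDBDBBBDBDBDBDBDBDBBBDBDBBBDBDBBBDBDBBBDBDBBBDBDBBBDBDBDBDBDBDBBBDBDBBBDBDBDBDBDBDBBBDBDBBBDBDBBBDBDBB
Count of 'D': 512

Answer: 512


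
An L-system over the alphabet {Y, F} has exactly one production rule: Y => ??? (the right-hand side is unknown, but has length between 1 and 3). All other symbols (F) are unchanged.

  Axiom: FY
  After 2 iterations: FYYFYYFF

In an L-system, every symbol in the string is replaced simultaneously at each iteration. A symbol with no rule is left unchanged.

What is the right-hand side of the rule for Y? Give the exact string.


Answer: YYF

Derivation:
Trying Y => YYF:
  Step 0: FY
  Step 1: FYYF
  Step 2: FYYFYYFF
Matches the given result.


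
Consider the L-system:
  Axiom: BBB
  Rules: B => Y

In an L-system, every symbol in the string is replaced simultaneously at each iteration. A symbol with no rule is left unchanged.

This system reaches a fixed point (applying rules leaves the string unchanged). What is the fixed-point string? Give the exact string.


Answer: YYY

Derivation:
Step 0: BBB
Step 1: YYY
Step 2: YYY  (unchanged — fixed point at step 1)


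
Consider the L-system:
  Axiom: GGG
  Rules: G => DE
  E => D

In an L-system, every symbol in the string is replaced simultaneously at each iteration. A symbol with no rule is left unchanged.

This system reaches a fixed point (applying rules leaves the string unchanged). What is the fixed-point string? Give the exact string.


Answer: DDDDDD

Derivation:
Step 0: GGG
Step 1: DEDEDE
Step 2: DDDDDD
Step 3: DDDDDD  (unchanged — fixed point at step 2)


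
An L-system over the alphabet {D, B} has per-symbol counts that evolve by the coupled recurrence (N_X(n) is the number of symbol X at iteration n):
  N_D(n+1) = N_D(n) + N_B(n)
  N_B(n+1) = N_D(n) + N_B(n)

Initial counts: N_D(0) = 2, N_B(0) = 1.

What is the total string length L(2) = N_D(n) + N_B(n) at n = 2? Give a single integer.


Answer: 12

Derivation:
Step 0: N_D=2, N_B=1, L=3
Step 1: N_D=3, N_B=3, L=6
Step 2: N_D=6, N_B=6, L=12


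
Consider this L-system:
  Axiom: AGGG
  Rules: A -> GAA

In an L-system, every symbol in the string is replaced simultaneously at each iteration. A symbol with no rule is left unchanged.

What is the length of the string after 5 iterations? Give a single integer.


Answer: 66

Derivation:
Step 0: length = 4
Step 1: length = 6
Step 2: length = 10
Step 3: length = 18
Step 4: length = 34
Step 5: length = 66


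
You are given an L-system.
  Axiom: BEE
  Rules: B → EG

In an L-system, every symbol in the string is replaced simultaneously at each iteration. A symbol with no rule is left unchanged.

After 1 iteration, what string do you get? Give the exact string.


Step 0: BEE
Step 1: EGEE

Answer: EGEE


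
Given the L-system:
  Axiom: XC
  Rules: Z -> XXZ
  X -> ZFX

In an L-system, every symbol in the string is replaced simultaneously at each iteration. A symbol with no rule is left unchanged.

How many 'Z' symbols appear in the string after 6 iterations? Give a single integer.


Answer: 70

Derivation:
Step 0: XC  (0 'Z')
Step 1: ZFXC  (1 'Z')
Step 2: XXZFZFXC  (2 'Z')
Step 3: ZFXZFXXXZFXXZFZFXC  (5 'Z')
Step 4: XXZFZFXXXZFZFXZFXZFXXXZFZFXZFXXXZFXXZFZFXC  (12 'Z')
Step 5: ZFXZFXXXZFXXZFZFXZFXZFXXXZFXXZFZFXXXZFZFXXXZFZFXZFXZFXXXZFXXZFZFXXXZFZFXZFXZFXXXZFZFXZFXXXZFXXZFZFXC  (29 'Z')
Step 6: XXZFZFXXXZFZFXZFXZFXXXZFZFXZFXXXZFXXZFZFXXXZFZFXXXZFZFXZFXZFXXXZFZFXZFXXXZFXXZFZFXZFXZFXXXZFXXZFZFXZFXZFXXXZFXXZFZFXXXZFZFXXXZFZFXZFXZFXXXZFZFXZFXXXZFXXZFZFXZFXZFXXXZFXXZFZFXXXZFZFXXXZFZFXZFXZFXXXZFXXZFZFXXXZFZFXZFXZFXXXZFZFXZFXXXZFXXZFZFXC  (70 'Z')


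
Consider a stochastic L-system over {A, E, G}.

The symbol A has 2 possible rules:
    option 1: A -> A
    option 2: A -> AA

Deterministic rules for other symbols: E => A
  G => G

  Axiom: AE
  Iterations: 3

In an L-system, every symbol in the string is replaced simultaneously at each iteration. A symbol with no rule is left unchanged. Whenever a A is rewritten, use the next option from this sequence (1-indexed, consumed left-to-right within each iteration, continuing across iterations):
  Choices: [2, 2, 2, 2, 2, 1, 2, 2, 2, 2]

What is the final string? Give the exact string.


Step 0: AE
Step 1: AAA  (used choices [2])
Step 2: AAAAAA  (used choices [2, 2, 2])
Step 3: AAAAAAAAAAA  (used choices [2, 1, 2, 2, 2, 2])

Answer: AAAAAAAAAAA


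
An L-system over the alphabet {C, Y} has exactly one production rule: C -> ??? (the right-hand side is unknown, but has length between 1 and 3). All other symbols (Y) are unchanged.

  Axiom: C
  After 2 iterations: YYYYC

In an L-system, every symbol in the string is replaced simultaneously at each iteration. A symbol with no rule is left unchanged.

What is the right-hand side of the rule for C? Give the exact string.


Answer: YYC

Derivation:
Trying C -> YYC:
  Step 0: C
  Step 1: YYC
  Step 2: YYYYC
Matches the given result.


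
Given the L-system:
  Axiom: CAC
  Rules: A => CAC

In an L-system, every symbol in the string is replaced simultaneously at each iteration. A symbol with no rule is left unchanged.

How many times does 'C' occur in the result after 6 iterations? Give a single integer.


Answer: 14

Derivation:
Step 0: CAC  (2 'C')
Step 1: CCACC  (4 'C')
Step 2: CCCACCC  (6 'C')
Step 3: CCCCACCCC  (8 'C')
Step 4: CCCCCACCCCC  (10 'C')
Step 5: CCCCCCACCCCCC  (12 'C')
Step 6: CCCCCCCACCCCCCC  (14 'C')


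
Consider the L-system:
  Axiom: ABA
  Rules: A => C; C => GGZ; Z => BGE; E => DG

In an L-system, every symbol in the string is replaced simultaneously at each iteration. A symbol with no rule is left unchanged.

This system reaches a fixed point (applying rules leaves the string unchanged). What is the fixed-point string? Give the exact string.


Step 0: ABA
Step 1: CBC
Step 2: GGZBGGZ
Step 3: GGBGEBGGBGE
Step 4: GGBGDGBGGBGDG
Step 5: GGBGDGBGGBGDG  (unchanged — fixed point at step 4)

Answer: GGBGDGBGGBGDG


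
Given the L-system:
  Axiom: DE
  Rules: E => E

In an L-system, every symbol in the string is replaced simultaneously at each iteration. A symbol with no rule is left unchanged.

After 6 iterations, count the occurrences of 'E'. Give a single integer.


Step 0: DE  (1 'E')
Step 1: DE  (1 'E')
Step 2: DE  (1 'E')
Step 3: DE  (1 'E')
Step 4: DE  (1 'E')
Step 5: DE  (1 'E')
Step 6: DE  (1 'E')

Answer: 1


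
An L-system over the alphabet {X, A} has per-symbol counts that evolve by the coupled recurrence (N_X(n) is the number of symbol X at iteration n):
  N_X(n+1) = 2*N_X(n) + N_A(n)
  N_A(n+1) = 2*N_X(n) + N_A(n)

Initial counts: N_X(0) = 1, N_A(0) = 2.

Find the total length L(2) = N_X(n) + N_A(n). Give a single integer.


Step 0: N_X=1, N_A=2, L=3
Step 1: N_X=4, N_A=4, L=8
Step 2: N_X=12, N_A=12, L=24

Answer: 24


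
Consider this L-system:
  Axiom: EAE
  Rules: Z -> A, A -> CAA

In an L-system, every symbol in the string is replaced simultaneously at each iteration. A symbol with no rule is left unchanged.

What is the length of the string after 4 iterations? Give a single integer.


Answer: 33

Derivation:
Step 0: length = 3
Step 1: length = 5
Step 2: length = 9
Step 3: length = 17
Step 4: length = 33


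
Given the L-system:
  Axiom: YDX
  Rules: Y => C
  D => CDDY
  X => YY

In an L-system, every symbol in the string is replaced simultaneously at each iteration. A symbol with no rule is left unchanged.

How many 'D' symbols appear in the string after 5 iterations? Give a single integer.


Step 0: YDX  (1 'D')
Step 1: CCDDYYY  (2 'D')
Step 2: CCCDDYCDDYCCC  (4 'D')
Step 3: CCCCDDYCDDYCCCDDYCDDYCCCC  (8 'D')
Step 4: CCCCCDDYCDDYCCCDDYCDDYCCCCCDDYCDDYCCCDDYCDDYCCCCC  (16 'D')
Step 5: CCCCCCDDYCDDYCCCDDYCDDYCCCCCDDYCDDYCCCDDYCDDYCCCCCCCDDYCDDYCCCDDYCDDYCCCCCDDYCDDYCCCDDYCDDYCCCCCC  (32 'D')

Answer: 32


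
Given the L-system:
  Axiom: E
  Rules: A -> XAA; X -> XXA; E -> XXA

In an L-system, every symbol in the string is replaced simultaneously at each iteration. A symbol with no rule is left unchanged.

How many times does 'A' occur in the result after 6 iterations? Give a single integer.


Step 0: E  (0 'A')
Step 1: XXA  (1 'A')
Step 2: XXAXXAXAA  (4 'A')
Step 3: XXAXXAXAAXXAXXAXAAXXAXAAXAA  (13 'A')
Step 4: XXAXXAXAAXXAXXAXAAXXAXAAXAAXXAXXAXAAXXAXXAXAAXXAXAAXAAXXAXXAXAAXXAXAAXAAXXAXAAXAA  (40 'A')
Step 5: XXAXXAXAAXXAXXAXAAXXAXAAXAAXXAXXAXAAXXAXXAXAAXXAXAAXAAXXAXXAXAAXXAXAAXAAXXAXAAXAAXXAXXAXAAXXAXXAXAAXXAXAAXAAXXAXXAXAAXXAXXAXAAXXAXAAXAAXXAXXAXAAXXAXAAXAAXXAXAAXAAXXAXXAXAAXXAXXAXAAXXAXAAXAAXXAXXAXAAXXAXAAXAAXXAXAAXAAXXAXXAXAAXXAXAAXAAXXAXAAXAA  (121 'A')
Step 6: XXAXXAXAAXXAXXAXAAXXAXAAXAAXXAXXAXAAXXAXXAXAAXXAXAAXAAXXAXXAXAAXXAXAAXAAXXAXAAXAAXXAXXAXAAXXAXXAXAAXXAXAAXAAXXAXXAXAAXXAXXAXAAXXAXAAXAAXXAXXAXAAXXAXAAXAAXXAXAAXAAXXAXXAXAAXXAXXAXAAXXAXAAXAAXXAXXAXAAXXAXAAXAAXXAXAAXAAXXAXXAXAAXXAXAAXAAXXAXAAXAAXXAXXAXAAXXAXXAXAAXXAXAAXAAXXAXXAXAAXXAXXAXAAXXAXAAXAAXXAXXAXAAXXAXAAXAAXXAXAAXAAXXAXXAXAAXXAXXAXAAXXAXAAXAAXXAXXAXAAXXAXXAXAAXXAXAAXAAXXAXXAXAAXXAXAAXAAXXAXAAXAAXXAXXAXAAXXAXXAXAAXXAXAAXAAXXAXXAXAAXXAXAAXAAXXAXAAXAAXXAXXAXAAXXAXAAXAAXXAXAAXAAXXAXXAXAAXXAXXAXAAXXAXAAXAAXXAXXAXAAXXAXXAXAAXXAXAAXAAXXAXXAXAAXXAXAAXAAXXAXAAXAAXXAXXAXAAXXAXXAXAAXXAXAAXAAXXAXXAXAAXXAXAAXAAXXAXAAXAAXXAXXAXAAXXAXAAXAAXXAXAAXAAXXAXXAXAAXXAXXAXAAXXAXAAXAAXXAXXAXAAXXAXAAXAAXXAXAAXAAXXAXXAXAAXXAXAAXAAXXAXAAXAA  (364 'A')

Answer: 364


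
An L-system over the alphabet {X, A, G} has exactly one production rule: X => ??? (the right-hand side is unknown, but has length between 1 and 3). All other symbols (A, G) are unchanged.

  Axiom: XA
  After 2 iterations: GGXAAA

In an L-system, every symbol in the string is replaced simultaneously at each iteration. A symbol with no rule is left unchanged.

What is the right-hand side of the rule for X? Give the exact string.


Answer: GXA

Derivation:
Trying X => GXA:
  Step 0: XA
  Step 1: GXAA
  Step 2: GGXAAA
Matches the given result.


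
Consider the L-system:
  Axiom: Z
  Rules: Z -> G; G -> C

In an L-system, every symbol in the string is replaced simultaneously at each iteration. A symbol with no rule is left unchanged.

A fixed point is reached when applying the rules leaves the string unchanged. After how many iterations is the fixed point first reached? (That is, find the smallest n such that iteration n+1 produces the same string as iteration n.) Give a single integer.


Answer: 2

Derivation:
Step 0: Z
Step 1: G
Step 2: C
Step 3: C  (unchanged — fixed point at step 2)


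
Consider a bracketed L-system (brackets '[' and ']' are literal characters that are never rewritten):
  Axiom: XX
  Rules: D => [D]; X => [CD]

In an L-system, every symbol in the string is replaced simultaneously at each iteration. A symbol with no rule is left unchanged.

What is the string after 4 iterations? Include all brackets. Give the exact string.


Answer: [C[[[D]]]][C[[[D]]]]

Derivation:
Step 0: XX
Step 1: [CD][CD]
Step 2: [C[D]][C[D]]
Step 3: [C[[D]]][C[[D]]]
Step 4: [C[[[D]]]][C[[[D]]]]


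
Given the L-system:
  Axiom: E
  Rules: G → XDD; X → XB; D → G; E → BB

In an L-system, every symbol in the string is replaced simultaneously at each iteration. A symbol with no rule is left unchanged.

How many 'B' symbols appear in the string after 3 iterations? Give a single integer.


Answer: 2

Derivation:
Step 0: E  (0 'B')
Step 1: BB  (2 'B')
Step 2: BB  (2 'B')
Step 3: BB  (2 'B')


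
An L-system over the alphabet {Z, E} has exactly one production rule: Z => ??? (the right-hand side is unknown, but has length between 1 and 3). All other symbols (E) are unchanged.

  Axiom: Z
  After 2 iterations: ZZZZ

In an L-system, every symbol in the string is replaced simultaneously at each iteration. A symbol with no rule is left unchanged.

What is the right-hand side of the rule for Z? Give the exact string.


Trying Z => ZZ:
  Step 0: Z
  Step 1: ZZ
  Step 2: ZZZZ
Matches the given result.

Answer: ZZ


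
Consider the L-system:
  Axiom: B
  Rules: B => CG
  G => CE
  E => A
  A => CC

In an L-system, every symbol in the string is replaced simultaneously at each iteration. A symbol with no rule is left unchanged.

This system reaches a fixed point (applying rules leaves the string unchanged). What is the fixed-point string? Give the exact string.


Answer: CCCC

Derivation:
Step 0: B
Step 1: CG
Step 2: CCE
Step 3: CCA
Step 4: CCCC
Step 5: CCCC  (unchanged — fixed point at step 4)


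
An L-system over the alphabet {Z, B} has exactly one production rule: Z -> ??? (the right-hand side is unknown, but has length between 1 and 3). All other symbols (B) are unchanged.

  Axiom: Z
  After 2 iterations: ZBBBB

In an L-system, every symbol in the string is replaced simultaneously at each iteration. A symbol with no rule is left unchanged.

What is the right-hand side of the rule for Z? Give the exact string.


Answer: ZBB

Derivation:
Trying Z -> ZBB:
  Step 0: Z
  Step 1: ZBB
  Step 2: ZBBBB
Matches the given result.


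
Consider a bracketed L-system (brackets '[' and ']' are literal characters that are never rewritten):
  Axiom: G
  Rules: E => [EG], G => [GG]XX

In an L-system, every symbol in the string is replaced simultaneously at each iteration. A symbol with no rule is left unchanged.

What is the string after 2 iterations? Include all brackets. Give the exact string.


Step 0: G
Step 1: [GG]XX
Step 2: [[GG]XX[GG]XX]XX

Answer: [[GG]XX[GG]XX]XX


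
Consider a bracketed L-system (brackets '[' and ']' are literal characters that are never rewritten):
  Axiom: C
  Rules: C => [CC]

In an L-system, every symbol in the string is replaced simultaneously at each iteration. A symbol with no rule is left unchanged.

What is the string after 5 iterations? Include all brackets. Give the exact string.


Answer: [[[[[CC][CC]][[CC][CC]]][[[CC][CC]][[CC][CC]]]][[[[CC][CC]][[CC][CC]]][[[CC][CC]][[CC][CC]]]]]

Derivation:
Step 0: C
Step 1: [CC]
Step 2: [[CC][CC]]
Step 3: [[[CC][CC]][[CC][CC]]]
Step 4: [[[[CC][CC]][[CC][CC]]][[[CC][CC]][[CC][CC]]]]
Step 5: [[[[[CC][CC]][[CC][CC]]][[[CC][CC]][[CC][CC]]]][[[[CC][CC]][[CC][CC]]][[[CC][CC]][[CC][CC]]]]]


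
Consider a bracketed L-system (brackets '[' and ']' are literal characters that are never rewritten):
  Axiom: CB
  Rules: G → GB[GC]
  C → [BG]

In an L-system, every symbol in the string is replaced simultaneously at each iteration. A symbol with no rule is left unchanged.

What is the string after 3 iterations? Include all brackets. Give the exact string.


Step 0: CB
Step 1: [BG]B
Step 2: [BGB[GC]]B
Step 3: [BGB[GC]B[GB[GC][BG]]]B

Answer: [BGB[GC]B[GB[GC][BG]]]B


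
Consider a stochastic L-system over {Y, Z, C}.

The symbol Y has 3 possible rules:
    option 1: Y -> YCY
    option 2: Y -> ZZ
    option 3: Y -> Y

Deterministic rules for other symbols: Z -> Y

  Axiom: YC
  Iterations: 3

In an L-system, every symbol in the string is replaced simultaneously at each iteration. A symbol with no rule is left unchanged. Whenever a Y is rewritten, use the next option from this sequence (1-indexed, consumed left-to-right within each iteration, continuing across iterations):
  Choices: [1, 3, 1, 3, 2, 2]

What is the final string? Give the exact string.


Step 0: YC
Step 1: YCYC  (used choices [1])
Step 2: YCYCYC  (used choices [3, 1])
Step 3: YCZZCZZC  (used choices [3, 2, 2])

Answer: YCZZCZZC


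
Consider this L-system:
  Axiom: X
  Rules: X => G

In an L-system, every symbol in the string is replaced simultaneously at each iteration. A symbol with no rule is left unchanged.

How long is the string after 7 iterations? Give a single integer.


Step 0: length = 1
Step 1: length = 1
Step 2: length = 1
Step 3: length = 1
Step 4: length = 1
Step 5: length = 1
Step 6: length = 1
Step 7: length = 1

Answer: 1


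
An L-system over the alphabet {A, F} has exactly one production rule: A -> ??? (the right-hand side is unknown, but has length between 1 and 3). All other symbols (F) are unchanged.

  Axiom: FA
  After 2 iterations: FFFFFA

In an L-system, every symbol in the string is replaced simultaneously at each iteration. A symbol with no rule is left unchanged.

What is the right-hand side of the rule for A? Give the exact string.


Trying A -> FFA:
  Step 0: FA
  Step 1: FFFA
  Step 2: FFFFFA
Matches the given result.

Answer: FFA


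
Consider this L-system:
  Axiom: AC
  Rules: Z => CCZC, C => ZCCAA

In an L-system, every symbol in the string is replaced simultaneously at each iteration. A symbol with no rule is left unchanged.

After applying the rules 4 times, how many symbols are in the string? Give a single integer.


Step 0: length = 2
Step 1: length = 6
Step 2: length = 17
Step 3: length = 54
Step 4: length = 176

Answer: 176
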